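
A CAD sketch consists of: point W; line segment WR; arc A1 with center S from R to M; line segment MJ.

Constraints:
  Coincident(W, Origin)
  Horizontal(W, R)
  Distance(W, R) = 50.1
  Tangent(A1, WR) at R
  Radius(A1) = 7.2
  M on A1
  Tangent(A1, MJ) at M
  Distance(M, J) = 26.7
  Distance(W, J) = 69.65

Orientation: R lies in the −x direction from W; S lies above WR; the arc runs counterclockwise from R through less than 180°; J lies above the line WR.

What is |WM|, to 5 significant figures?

46.118

Checks: |SM| = 7.200 ✓; ∠(SM, MJ) = 90.00° ✓; |MJ| = 26.70 ✓; |WJ| = 69.65 ✓.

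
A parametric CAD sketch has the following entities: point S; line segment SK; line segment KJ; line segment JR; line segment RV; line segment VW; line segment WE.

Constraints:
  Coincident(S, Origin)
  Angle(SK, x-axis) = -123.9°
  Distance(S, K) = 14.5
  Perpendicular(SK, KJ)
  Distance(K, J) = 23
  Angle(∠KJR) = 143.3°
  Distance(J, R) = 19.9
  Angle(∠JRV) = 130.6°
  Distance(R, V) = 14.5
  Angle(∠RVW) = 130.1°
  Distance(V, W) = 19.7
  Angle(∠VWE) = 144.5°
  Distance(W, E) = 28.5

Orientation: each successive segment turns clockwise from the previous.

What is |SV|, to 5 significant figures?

41.665

S is at the origin; SK runs at -123.9° with length 14.5, so K = (-8.0873, -12.035). The perpendicularity gives KJ at right angles to SK, so KJ runs at 146.10°; with |KJ| = 23.0, J = (-27.178, 0.79296). ∠KJR = 143.3° gives JR at 109.40° from the x-axis; with |JR| = 19.9, R = (-33.788, 19.563). ∠JRV = 130.6° gives RV at 60.000° from the x-axis; with |RV| = 14.5, V = (-26.538, 32.120). Then |SV| = |V − S| = 41.665.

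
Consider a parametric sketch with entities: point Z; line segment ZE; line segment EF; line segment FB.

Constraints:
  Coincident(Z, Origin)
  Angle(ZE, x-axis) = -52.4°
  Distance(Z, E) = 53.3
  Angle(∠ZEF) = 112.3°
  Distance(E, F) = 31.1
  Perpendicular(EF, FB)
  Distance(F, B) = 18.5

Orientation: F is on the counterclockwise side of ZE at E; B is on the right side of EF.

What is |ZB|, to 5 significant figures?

85.047

Z is at the origin; ZE runs at -52.4° with length 53.3, so E = 53.3·(cos -52.4°, sin -52.4°) = (32.521, -42.229). ∠ZEF = 112.3°, so EF runs at -52.4° + (180° − 112.3°) = 15.300° from the x-axis; with |EF| = 31.1, F = E + 31.1·(cos 15.300°, sin 15.300°) = (62.518, -34.023). EF ⟂ FB; with |FB| = 18.5 on the right of EF, B = F + 18.5·(0.26387, -0.96456) = (67.400, -51.867). Then |ZB| = |B − Z| = 85.047.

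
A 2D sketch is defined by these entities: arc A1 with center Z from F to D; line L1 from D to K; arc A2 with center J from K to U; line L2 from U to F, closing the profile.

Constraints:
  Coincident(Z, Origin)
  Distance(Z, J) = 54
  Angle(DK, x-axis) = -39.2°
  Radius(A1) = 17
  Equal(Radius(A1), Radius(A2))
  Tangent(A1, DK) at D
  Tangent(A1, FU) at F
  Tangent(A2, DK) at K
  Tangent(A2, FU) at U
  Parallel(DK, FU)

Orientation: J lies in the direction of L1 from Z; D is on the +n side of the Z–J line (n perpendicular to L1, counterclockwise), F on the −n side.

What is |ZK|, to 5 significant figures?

56.613

The slot axis is L1's direction at -39.2°, so u = (cos -39.2°, sin -39.2°) = (0.77494, -0.63203) and n = (−sin -39.2°, cos -39.2°) = (0.63203, 0.77494). Z is at the origin and J lies 54.0 along u from Z, so J = 54.0·u = (41.847, -34.130). Tangency of A1 to both parallel lines with radius 17.0 puts D and F at Z ± 17.0·n: D = (10.744, 13.174), F = (-10.744, -13.174). Equal radii place K and U the same way about J: K = J + 17.0·n = (52.592, -20.956), U = J − 17.0·n = (31.103, -47.304). Then |ZK| = |K − Z| = 56.613.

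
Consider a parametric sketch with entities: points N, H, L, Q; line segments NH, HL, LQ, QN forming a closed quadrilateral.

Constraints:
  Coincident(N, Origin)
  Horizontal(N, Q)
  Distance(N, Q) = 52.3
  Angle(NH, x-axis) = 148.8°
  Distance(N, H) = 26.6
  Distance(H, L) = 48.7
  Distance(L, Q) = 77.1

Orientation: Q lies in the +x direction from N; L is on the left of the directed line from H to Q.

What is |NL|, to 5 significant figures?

56.769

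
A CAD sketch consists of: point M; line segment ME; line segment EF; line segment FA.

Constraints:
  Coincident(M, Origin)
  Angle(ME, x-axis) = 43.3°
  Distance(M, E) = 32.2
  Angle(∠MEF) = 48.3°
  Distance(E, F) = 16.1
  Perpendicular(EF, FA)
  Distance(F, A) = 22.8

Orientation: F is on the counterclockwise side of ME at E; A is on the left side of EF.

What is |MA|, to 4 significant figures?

5.463

M is at the origin; ME runs at 43.3° with length 32.2, so E = 32.2·(cos 43.3°, sin 43.3°) = (23.43, 22.08). ∠MEF = 48.3°, so EF runs at 43.3° + (180° − 48.3°) = 175.0° from the x-axis; with |EF| = 16.1, F = E + 16.1·(cos 175.0°, sin 175.0°) = (7.396, 23.49). The perpendicularity gives FA at right angles to EF; with |FA| = 22.8 on the left of EF, A = F + 22.8·(-0.08716, -0.9962) = (5.408, 0.7733). Then |MA| = |A − M| = 5.463.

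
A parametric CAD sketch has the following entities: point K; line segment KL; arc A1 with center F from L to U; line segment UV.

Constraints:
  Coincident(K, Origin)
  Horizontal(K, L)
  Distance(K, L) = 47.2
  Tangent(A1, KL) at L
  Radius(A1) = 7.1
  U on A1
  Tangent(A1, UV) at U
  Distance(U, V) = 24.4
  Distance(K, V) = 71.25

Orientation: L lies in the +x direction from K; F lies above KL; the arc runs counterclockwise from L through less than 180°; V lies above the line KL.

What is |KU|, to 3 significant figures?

52.9

K is at the origin; KL is horizontal with |KL| = 47.2 and L on the +x side, so L = (47.2, 0.00). Tangency of A1 to KL means the radius FL is perpendicular to KL, so F = L + (0, 7.1) = (47.2, 7.10). Since FU ⟂ UV (tangency), |FV| = √(7.1² + 24.4²) = 25.4 regardless of where U sits on A1. So V lies on both circle(K, 71.25) and circle(F, 25.4); the above-KL intersection is V = (67.8, 22.0). U is the foot of the tangent from V: U = (52.8, 2.75).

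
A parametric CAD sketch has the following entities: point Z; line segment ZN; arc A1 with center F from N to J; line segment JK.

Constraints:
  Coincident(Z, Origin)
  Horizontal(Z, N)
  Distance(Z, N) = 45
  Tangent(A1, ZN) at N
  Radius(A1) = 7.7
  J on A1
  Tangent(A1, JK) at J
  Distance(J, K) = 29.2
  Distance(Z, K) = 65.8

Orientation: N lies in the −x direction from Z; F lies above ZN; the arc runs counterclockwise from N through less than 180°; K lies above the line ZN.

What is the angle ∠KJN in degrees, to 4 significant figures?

118.0°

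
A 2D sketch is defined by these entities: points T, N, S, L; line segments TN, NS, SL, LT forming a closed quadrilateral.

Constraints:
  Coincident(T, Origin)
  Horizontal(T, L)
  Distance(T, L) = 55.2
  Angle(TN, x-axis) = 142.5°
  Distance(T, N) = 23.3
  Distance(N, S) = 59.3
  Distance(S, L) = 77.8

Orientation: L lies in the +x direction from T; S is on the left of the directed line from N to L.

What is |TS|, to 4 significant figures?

66.03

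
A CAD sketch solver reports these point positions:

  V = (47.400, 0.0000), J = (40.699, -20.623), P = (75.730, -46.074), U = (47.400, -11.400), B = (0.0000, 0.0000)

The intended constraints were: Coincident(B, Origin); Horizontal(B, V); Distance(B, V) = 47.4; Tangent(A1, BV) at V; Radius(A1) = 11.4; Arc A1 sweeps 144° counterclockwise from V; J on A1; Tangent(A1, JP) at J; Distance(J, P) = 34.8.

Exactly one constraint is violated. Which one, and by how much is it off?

Distance(J, P) = 34.8 — off by 8.50.

B = (0.00, 0.00) ✓; B.y = 0.00, V.y = 0.00 ✓; |BV| = 47.40 ✓; ∠(UV, VB) = 90.00° ✓; |UV| = 11.40 ✓; bearing(U→J) − bearing(U→V) = 144.0° ✓; |UJ| = 11.40 ✓; ∠(UJ, JP) = 90.00° ✓; |JP| = 43.30 ✗.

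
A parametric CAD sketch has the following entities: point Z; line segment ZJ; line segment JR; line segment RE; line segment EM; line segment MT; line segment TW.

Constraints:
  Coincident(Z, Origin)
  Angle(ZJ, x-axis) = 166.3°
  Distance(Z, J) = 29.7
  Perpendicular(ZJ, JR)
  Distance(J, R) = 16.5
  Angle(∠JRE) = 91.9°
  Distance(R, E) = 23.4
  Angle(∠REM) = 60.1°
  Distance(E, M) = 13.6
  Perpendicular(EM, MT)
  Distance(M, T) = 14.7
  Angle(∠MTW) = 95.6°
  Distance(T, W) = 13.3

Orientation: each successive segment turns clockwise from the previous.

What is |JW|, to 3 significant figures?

26.1

Z is at the origin; ZJ runs at 166.3° with length 29.7, so J = (-28.9, 7.03). ZJ ⟂ JR, so JR runs at 76.3°; with |JR| = 16.5, R = (-24.9, 23.1). ∠JRE = 91.9° gives RE at -11.8° from the x-axis; with |RE| = 23.4, E = (-2.04, 18.3). ∠REM = 60.1° gives EM at -132° from the x-axis; with |EM| = 13.6, M = (-11.1, 8.13). The perpendicularity gives MT at right angles to EM, so MT runs at 138°; with |MT| = 14.7, T = (-22.1, 17.9). ∠MTW = 95.6° gives TW at 53.9° from the x-axis; with |TW| = 13.3, W = (-14.2, 28.7). Then |JW| = |W − J| = 26.1.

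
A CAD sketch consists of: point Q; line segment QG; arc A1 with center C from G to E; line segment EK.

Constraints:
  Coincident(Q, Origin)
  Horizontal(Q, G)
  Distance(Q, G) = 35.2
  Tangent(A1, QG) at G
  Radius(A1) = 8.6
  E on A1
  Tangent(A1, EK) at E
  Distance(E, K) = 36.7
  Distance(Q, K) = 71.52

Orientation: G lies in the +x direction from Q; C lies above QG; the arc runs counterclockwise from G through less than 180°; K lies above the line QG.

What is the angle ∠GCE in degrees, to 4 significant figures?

56.26°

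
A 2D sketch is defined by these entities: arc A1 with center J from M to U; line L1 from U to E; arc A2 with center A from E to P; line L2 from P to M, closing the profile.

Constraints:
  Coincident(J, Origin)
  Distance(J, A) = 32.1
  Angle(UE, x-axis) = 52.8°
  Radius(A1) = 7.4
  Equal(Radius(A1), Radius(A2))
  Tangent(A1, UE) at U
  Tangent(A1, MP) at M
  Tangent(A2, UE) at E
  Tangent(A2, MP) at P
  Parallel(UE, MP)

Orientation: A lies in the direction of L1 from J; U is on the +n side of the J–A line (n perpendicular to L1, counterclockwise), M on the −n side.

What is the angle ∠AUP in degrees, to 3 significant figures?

11.8°

The slot axis is L1's direction at 52.8°, so u = (cos 52.8°, sin 52.8°) = (0.605, 0.797) and n = (−sin 52.8°, cos 52.8°) = (-0.797, 0.605). J is at the origin and A lies 32.1 along u from J, so A = 32.1·u = (19.4, 25.6). Tangency of A1 to both parallel lines with radius 7.4 puts U and M at J ± 7.4·n: U = (-5.89, 4.47), M = (5.89, -4.47). Equal radii place E and P the same way about A: E = A + 7.4·n = (13.5, 30.0), P = A − 7.4·n = (25.3, 21.1). Then cos ∠AUP = UA·UP / (|UA||UP|), giving 11.8°.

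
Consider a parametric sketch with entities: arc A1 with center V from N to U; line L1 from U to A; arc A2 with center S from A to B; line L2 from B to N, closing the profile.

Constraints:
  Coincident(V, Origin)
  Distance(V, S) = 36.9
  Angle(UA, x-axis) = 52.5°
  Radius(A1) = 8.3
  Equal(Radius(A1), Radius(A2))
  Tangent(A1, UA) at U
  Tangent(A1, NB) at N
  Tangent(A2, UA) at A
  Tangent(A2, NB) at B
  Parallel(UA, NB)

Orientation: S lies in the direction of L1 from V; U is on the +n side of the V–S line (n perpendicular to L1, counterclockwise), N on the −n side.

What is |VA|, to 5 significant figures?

37.822

The slot axis is L1's direction at 52.5°, so u = (cos 52.5°, sin 52.5°) = (0.60876, 0.79335) and n = (−sin 52.5°, cos 52.5°) = (-0.79335, 0.60876). V is at the origin and S lies 36.9 along u from V, so S = 36.9·u = (22.463, 29.275). Tangency of A1 to both parallel lines with radius 8.3 puts U and N at V ± 8.3·n: U = (-6.5848, 5.0527), N = (6.5848, -5.0527). Equal radii place A and B the same way about S: A = S + 8.3·n = (15.878, 34.327), B = S − 8.3·n = (29.048, 24.222). Then |VA| = |A − V| = 37.822.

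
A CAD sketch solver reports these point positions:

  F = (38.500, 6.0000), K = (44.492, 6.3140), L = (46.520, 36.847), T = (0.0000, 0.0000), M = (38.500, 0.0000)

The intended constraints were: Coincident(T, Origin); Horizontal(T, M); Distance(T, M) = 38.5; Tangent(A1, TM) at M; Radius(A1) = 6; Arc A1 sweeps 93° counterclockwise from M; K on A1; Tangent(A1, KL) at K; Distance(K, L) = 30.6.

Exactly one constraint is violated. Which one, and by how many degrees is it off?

Tangent(A1, KL) at K — off by 6.80°.

T = (0.00, 0.00) ✓; T.y = 0.00, M.y = 0.00 ✓; |TM| = 38.50 ✓; ∠(FM, MT) = 90.00° ✓; |FM| = 6.000 ✓; bearing(F→K) − bearing(F→M) = 93.00° ✓; |FK| = 6.000 ✓; ∠(FK, KL) = 96.80° ✗; |KL| = 30.60 ✓.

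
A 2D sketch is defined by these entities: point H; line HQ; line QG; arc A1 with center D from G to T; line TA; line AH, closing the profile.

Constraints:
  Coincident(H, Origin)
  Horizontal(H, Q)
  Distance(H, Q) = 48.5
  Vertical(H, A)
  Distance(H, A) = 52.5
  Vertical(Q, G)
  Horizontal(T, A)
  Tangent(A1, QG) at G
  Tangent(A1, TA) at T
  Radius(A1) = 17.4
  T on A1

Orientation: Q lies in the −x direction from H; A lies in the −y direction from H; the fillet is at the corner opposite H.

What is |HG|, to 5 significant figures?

59.869

H is at the origin; H and Q share the same y with |HQ| = 48.5 and Q on the −x side, so Q = (-48.500, 0.0000). HA is vertical with |HA| = 52.5 and A on the −y side, so A = (0.0000, -52.500). The virtual corner opposite H is at (-48.500, -52.500). The tangent condition forces DG to be normal to QG and A1 meets TA tangentially, so DT is at right angles to TA, with radius 17.4, so the center D sits 17.4 in from both sides at D = (-31.100, -35.100). That places the tangent points at G = (-48.500, -35.100) on QG and T = (-31.100, -52.500) on TA. Then |HG| = |G − H| = 59.869.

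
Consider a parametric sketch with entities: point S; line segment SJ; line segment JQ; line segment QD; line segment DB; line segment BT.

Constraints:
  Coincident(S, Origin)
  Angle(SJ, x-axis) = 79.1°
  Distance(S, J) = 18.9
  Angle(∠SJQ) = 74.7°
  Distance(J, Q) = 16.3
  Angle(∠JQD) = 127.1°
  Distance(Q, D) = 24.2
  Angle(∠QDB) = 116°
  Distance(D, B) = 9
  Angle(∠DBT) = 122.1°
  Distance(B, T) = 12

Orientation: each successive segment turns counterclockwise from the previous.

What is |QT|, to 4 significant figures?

28.45

S is at the origin; SJ runs at 79.1° with length 18.9, so J = (3.574, 18.56). ∠SJQ = 74.7° gives JQ at -175.6° from the x-axis; with |JQ| = 16.3, Q = (-12.68, 17.31). ∠JQD = 127.1° gives QD at -122.7° from the x-axis; with |QD| = 24.2, D = (-25.75, -3.056). ∠QDB = 116.0° gives DB at -58.70° from the x-axis; with |DB| = 9.0, B = (-21.08, -10.75). ∠DBT = 122.1° gives BT at -0.8000° from the x-axis; with |BT| = 12.0, T = (-9.077, -10.91). Then |QT| = |T − Q| = 28.45.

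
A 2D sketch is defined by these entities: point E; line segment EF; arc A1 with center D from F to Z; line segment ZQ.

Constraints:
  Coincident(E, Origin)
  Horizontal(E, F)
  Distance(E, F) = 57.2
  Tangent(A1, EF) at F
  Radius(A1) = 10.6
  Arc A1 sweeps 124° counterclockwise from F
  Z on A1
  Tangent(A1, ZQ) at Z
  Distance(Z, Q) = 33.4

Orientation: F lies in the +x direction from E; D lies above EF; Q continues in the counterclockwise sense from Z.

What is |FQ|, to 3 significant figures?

45.3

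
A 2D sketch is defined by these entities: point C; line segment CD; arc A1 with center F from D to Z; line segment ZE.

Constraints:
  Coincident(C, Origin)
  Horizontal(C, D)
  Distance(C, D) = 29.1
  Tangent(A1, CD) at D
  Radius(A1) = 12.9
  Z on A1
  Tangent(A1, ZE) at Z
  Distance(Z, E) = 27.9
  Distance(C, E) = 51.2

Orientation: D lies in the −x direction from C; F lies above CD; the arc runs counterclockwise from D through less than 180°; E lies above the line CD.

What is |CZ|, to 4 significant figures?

24.40

C is at the origin; CD is horizontal with |CD| = 29.1 and D on the −x side, so D = (-29.10, 0.000). The tangent condition forces FD to be normal to CD, so F = D + (0, 12.9) = (-29.10, 12.90). Since FZ ⟂ ZE (tangency), |FE| = √(12.9² + 27.9²) = 30.74 regardless of where Z sits on A1. So E lies on both circle(C, 51.2) and circle(F, 30.74); the above-CD intersection is E = (-26.91, 43.56). Z is the foot of the tangent from E: Z = (-17.03, 17.46).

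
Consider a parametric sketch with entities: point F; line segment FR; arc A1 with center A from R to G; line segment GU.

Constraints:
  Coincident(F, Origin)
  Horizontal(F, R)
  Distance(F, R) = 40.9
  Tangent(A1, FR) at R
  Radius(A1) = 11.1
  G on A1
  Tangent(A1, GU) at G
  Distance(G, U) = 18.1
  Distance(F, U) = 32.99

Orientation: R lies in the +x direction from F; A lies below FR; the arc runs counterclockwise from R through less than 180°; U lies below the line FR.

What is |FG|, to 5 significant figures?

31.446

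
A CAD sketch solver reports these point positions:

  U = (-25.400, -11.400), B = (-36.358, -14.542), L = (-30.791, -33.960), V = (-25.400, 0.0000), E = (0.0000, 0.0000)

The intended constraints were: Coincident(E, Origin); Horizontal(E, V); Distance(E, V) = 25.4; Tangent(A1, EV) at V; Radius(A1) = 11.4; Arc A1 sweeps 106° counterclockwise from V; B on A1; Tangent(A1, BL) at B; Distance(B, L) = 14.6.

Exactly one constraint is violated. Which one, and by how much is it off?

Distance(B, L) = 14.6 — off by 5.60.

E = (0.00, 0.00) ✓; E.y = 0.00, V.y = 0.00 ✓; |EV| = 25.40 ✓; ∠(UV, VE) = 90.00° ✓; |UV| = 11.40 ✓; bearing(U→B) − bearing(U→V) = 106.0° ✓; |UB| = 11.40 ✓; ∠(UB, BL) = 90.00° ✓; |BL| = 20.20 ✗.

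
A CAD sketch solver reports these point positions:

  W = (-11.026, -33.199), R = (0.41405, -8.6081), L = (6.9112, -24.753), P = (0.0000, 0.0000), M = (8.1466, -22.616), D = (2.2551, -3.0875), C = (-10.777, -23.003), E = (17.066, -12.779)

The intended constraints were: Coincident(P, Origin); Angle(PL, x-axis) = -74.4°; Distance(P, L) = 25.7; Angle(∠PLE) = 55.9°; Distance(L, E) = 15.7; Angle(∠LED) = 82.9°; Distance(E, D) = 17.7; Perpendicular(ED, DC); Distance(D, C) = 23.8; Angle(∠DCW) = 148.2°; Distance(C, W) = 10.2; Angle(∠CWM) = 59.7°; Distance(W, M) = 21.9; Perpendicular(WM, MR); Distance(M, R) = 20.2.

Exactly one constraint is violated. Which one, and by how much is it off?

Distance(M, R) = 20.2 — off by 4.20.

P = (0.00, 0.00) ✓; PL at -74.40° ✓; |PL| = 25.70 ✓; ∠PLE = 55.90° ✓; |LE| = 15.70 ✓; ∠LED = 82.90° ✓; |ED| = 17.70 ✓; ∠(ED, DC) = 90.00° ✓; |DC| = 23.80 ✓; ∠DCW = 148.2° ✓; |CW| = 10.20 ✓; ∠CWM = 59.70° ✓; |WM| = 21.90 ✓; ∠(WM, MR) = 90.00° ✓; |MR| = 16.00 ✗.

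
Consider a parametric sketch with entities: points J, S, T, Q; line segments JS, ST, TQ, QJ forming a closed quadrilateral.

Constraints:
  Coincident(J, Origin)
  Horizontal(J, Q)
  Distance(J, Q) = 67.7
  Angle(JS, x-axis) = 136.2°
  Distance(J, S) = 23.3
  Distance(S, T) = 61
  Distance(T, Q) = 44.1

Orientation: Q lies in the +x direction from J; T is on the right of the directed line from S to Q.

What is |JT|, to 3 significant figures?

37.8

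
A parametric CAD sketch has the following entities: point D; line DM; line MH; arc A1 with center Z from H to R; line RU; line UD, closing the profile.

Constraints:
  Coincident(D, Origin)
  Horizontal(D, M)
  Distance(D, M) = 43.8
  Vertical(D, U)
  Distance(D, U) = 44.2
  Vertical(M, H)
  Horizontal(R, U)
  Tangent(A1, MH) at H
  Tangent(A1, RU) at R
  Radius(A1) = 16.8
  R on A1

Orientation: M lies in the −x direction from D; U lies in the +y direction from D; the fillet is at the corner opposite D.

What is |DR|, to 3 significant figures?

51.8

The virtual corner opposite D is at (-43.8, 44.2). The tangent condition forces ZH to be normal to MH and since A1 is tangent to RU there, ZR ⟂ RU, with radius 16.8, so the center Z sits 16.8 in from both sides at Z = (-27.0, 27.4). That places the tangent points at H = (-43.8, 27.4) on MH and R = (-27.0, 44.2) on RU. Then |DR| = |R − D| = 51.8.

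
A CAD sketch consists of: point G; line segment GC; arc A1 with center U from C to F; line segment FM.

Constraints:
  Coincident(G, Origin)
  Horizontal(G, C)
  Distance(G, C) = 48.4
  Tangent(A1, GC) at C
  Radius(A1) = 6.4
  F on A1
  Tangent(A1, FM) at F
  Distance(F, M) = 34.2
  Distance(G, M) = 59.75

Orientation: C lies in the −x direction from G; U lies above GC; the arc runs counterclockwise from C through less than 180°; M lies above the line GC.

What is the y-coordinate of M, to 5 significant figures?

40.860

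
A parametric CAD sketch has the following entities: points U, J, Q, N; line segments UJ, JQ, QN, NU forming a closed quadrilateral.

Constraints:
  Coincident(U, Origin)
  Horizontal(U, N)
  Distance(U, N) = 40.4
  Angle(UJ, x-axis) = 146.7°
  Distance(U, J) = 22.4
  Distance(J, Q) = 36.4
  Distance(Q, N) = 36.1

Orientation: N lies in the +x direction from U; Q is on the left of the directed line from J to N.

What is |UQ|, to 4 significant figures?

29.85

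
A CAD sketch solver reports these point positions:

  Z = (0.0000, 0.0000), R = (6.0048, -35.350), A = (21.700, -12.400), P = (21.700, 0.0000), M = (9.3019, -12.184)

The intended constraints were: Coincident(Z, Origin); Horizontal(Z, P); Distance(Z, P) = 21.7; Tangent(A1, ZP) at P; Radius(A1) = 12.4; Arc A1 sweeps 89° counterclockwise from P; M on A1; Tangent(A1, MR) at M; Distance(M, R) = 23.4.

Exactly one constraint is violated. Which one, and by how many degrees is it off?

Tangent(A1, MR) at M — off by 7.10°.

Z = (0.00, 0.00) ✓; Z.y = 0.00, P.y = 0.00 ✓; |ZP| = 21.70 ✓; ∠(AP, PZ) = 90.00° ✓; |AP| = 12.40 ✓; bearing(A→M) − bearing(A→P) = 89.00° ✓; |AM| = 12.40 ✓; ∠(AM, MR) = 97.10° ✗; |MR| = 23.40 ✓.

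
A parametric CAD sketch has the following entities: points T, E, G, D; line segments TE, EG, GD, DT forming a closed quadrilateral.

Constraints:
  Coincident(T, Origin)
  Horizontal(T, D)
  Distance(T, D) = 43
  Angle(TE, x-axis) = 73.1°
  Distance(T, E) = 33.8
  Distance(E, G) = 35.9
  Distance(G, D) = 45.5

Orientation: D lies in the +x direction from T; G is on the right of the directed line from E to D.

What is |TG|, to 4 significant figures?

2.840

Checks: |EG| = 35.90 ✓; |GD| = 45.50 ✓.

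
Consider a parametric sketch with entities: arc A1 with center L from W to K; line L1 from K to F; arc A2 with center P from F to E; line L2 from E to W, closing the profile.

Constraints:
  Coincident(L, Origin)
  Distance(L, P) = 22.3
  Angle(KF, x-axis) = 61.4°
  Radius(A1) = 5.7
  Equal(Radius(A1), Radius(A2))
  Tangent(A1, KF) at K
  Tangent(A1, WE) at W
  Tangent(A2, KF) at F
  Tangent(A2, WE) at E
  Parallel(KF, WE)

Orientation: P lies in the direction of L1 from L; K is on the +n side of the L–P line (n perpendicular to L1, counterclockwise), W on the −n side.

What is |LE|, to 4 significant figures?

23.02

The slot axis is L1's direction at 61.4°, so u = (cos 61.4°, sin 61.4°) = (0.4787, 0.8780) and n = (−sin 61.4°, cos 61.4°) = (-0.8780, 0.4787). L is at the origin and P lies 22.3 along u from L, so P = 22.3·u = (10.67, 19.58). Tangency of A1 to both parallel lines with radius 5.7 puts K and W at L ± 5.7·n: K = (-5.005, 2.729), W = (5.005, -2.729). Equal radii place F and E the same way about P: F = P + 5.7·n = (5.670, 22.31), E = P − 5.7·n = (15.68, 16.85). Then |LE| = |E − L| = 23.02.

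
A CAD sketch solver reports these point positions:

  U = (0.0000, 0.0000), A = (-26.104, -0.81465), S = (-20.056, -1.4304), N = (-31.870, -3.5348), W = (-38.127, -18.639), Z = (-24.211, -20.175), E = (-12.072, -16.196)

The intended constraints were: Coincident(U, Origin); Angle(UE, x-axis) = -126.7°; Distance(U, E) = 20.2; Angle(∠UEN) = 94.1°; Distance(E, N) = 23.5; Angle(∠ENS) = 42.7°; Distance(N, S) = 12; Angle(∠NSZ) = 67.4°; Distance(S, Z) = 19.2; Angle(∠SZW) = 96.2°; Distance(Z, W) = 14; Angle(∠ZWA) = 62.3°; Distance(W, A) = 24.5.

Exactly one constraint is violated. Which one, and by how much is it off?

Distance(W, A) = 24.5 — off by 3.00.

U = (0.00, 0.00) ✓; UE at -126.7° ✓; |UE| = 20.20 ✓; ∠UEN = 94.10° ✓; |EN| = 23.50 ✓; ∠ENS = 42.70° ✓; |NS| = 12.00 ✓; ∠NSZ = 67.40° ✓; |SZ| = 19.20 ✓; ∠SZW = 96.20° ✓; |ZW| = 14.00 ✓; ∠ZWA = 62.30° ✓; |WA| = 21.50 ✗.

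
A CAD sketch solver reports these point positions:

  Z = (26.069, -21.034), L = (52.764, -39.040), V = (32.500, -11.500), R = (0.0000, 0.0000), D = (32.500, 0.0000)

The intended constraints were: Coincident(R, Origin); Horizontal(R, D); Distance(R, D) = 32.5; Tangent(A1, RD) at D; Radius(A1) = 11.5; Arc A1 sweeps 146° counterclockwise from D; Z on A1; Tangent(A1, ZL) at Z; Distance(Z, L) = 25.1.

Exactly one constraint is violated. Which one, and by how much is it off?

Distance(Z, L) = 25.1 — off by 7.10.

R = (0.00, 0.00) ✓; R.y = 0.00, D.y = 0.00 ✓; |RD| = 32.50 ✓; ∠(VD, DR) = 90.00° ✓; |VD| = 11.50 ✓; bearing(V→Z) − bearing(V→D) = 146.0° ✓; |VZ| = 11.50 ✓; ∠(VZ, ZL) = 90.00° ✓; |ZL| = 32.20 ✗.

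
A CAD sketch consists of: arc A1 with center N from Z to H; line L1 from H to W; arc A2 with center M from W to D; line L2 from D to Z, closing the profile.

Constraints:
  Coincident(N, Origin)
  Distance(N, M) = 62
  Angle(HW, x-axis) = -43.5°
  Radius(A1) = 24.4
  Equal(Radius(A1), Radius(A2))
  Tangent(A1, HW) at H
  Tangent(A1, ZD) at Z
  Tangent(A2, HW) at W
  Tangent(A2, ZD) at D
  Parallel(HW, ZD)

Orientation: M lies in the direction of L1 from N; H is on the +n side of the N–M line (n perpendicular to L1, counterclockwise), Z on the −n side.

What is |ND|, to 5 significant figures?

66.629

Tangency of A1 to both parallel lines with radius 24.4 puts H and Z at N ± 24.4·n: H = (16.796, 17.699), Z = (-16.796, -17.699). Equal radii place W and D the same way about M: W = M + 24.4·n = (61.769, -24.979), D = M − 24.4·n = (28.177, -60.377). Then |ND| = |D − N| = 66.629.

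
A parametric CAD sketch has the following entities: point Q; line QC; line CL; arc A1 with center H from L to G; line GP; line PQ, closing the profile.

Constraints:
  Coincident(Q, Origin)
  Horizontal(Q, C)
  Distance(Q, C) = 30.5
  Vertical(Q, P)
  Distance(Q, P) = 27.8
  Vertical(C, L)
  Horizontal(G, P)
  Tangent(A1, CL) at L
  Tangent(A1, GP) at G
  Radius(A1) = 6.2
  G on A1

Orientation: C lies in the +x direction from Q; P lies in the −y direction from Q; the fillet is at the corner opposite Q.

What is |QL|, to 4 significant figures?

37.37

The virtual corner opposite Q is at (30.50, -27.80). Since A1 is tangent to CL there, HL ⟂ CL and the tangent condition forces HG to be normal to GP, with radius 6.2, so the center H sits 6.2 in from both sides at H = (24.30, -21.60). That places the tangent points at L = (30.50, -21.60) on CL and G = (24.30, -27.80) on GP. Then |QL| = |L − Q| = 37.37.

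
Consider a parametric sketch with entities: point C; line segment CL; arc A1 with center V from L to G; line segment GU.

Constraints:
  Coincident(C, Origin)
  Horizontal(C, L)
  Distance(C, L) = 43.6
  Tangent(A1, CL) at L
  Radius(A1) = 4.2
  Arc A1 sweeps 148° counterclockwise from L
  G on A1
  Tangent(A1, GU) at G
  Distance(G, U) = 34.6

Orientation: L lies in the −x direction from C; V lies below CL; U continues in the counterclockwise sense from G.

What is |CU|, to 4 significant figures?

30.87

On A1, L sits at bearing 90° from V; a 148° counterclockwise sweep puts G at bearing 238°, so G = V + 4.2·(cos 238°, sin 238°) = (-45.83, -7.762). Tangency of A1 to GU means the radius VG is perpendicular to GU, so GU runs along (−sin 238°, cos 238°); with |GU| = 34.6, U = (-16.48, -26.10). Then |CU| = |U − C| = 30.87.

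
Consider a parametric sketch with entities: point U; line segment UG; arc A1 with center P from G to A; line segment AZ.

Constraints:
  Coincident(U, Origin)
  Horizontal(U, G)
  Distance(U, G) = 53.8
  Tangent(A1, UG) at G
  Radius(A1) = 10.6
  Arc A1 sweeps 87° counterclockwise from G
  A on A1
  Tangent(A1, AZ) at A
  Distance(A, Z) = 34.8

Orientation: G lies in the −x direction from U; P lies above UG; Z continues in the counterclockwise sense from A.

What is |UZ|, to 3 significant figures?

61.0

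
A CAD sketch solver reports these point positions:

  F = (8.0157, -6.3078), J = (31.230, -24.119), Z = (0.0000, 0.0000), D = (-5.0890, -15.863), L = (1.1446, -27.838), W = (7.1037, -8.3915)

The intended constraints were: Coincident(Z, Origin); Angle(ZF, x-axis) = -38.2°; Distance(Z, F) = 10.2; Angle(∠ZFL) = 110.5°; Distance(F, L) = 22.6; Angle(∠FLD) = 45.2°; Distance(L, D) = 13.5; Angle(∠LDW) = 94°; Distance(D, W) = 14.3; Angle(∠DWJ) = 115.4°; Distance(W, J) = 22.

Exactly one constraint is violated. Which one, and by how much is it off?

Distance(W, J) = 22 — off by 6.80.

Z = (0.00, 0.00) ✓; ZF at -38.20° ✓; |ZF| = 10.20 ✓; ∠ZFL = 110.5° ✓; |FL| = 22.60 ✓; ∠FLD = 45.20° ✓; |LD| = 13.50 ✓; ∠LDW = 94.00° ✓; |DW| = 14.30 ✓; ∠DWJ = 115.4° ✓; |WJ| = 28.80 ✗.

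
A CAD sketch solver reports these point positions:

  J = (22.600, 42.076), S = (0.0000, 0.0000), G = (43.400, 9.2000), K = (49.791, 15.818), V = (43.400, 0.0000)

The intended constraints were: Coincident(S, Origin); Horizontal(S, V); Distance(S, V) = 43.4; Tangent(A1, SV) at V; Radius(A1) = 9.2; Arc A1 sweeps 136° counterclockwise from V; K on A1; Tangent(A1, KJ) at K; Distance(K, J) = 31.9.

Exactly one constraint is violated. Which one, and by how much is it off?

Distance(K, J) = 31.9 — off by 5.90.

S = (0.00, 0.00) ✓; S.y = 0.00, V.y = 0.00 ✓; |SV| = 43.40 ✓; ∠(GV, VS) = 90.00° ✓; |GV| = 9.200 ✓; bearing(G→K) − bearing(G→V) = 136.0° ✓; |GK| = 9.200 ✓; ∠(GK, KJ) = 90.00° ✓; |KJ| = 37.80 ✗.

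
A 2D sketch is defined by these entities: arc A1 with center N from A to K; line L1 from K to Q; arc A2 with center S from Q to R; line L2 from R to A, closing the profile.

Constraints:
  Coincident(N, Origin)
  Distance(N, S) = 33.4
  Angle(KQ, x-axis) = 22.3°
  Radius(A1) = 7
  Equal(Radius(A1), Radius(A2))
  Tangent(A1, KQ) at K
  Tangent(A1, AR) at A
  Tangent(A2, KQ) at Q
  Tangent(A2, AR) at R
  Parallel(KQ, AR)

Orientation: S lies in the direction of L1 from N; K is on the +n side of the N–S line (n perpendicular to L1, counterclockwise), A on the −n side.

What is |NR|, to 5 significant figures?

34.126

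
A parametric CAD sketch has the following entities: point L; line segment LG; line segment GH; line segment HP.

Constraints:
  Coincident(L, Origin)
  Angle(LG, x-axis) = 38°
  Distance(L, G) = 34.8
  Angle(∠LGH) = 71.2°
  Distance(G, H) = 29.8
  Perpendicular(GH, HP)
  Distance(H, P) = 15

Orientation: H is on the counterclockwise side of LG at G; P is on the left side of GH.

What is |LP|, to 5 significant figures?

25.834

∠LGH = 71.2°, so GH runs at 38.0° + (180° − 71.2°) = 146.80° from the x-axis; with |GH| = 29.8, H = G + 29.8·(cos 146.80°, sin 146.80°) = (2.4872, 37.742). GH is perpendicular to HP; with |HP| = 15.0 on the left of GH, P = H + 15.0·(-0.54756, -0.83676) = (-5.7263, 25.191). Then |LP| = |P − L| = 25.834.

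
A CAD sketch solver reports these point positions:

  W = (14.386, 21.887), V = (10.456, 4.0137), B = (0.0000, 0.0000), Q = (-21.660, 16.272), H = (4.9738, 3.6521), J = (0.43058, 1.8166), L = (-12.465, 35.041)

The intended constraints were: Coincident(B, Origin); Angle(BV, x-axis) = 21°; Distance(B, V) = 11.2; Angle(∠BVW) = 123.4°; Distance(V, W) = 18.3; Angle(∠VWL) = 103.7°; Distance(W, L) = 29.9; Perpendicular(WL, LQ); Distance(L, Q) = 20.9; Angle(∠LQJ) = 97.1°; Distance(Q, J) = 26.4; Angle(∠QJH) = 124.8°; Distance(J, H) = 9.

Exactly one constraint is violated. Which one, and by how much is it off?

Distance(J, H) = 9 — off by 4.10.

B = (0.00, 0.00) ✓; BV at 21.00° ✓; |BV| = 11.20 ✓; ∠BVW = 123.4° ✓; |VW| = 18.30 ✓; ∠VWL = 103.7° ✓; |WL| = 29.90 ✓; ∠(WL, LQ) = 90.00° ✓; |LQ| = 20.90 ✓; ∠LQJ = 97.10° ✓; |QJ| = 26.40 ✓; ∠QJH = 124.8° ✓; |JH| = 4.900 ✗.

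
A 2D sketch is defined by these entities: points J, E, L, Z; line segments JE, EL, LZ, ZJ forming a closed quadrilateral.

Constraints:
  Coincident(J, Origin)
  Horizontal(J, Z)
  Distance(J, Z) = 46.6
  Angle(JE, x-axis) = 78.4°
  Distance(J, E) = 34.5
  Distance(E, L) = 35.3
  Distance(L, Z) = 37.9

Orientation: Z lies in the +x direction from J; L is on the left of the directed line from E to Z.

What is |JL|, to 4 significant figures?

56.41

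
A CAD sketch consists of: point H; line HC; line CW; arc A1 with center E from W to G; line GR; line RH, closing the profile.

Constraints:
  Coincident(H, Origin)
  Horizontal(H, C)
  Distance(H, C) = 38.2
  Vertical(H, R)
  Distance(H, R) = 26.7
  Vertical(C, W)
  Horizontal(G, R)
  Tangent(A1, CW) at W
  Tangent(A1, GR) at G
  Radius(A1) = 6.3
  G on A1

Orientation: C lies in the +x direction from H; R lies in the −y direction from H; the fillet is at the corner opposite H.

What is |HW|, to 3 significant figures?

43.3

H is at the origin; HC is horizontal with |HC| = 38.2 and C on the +x side, so C = (38.2, 0.00). H and R share the same x with |HR| = 26.7 and R on the −y side, so R = (0.00, -26.7). The virtual corner opposite H is at (38.2, -26.7). Tangency of A1 to CW means the radius EW is perpendicular to CW and the tangent condition forces EG to be normal to GR, with radius 6.3, so the center E sits 6.3 in from both sides at E = (31.9, -20.4). That places the tangent points at W = (38.2, -20.4) on CW and G = (31.9, -26.7) on GR. Then |HW| = |W − H| = 43.3.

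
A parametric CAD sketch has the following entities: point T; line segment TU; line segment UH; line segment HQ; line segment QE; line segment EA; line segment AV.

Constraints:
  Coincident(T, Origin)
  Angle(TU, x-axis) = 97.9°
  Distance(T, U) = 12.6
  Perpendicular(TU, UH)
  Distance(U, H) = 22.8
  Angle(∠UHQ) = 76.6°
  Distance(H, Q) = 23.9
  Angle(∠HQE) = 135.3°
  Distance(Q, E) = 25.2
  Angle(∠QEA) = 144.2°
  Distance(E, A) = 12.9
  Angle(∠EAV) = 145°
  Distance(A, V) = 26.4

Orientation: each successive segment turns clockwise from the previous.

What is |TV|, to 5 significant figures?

38.109

T is at the origin; TU runs at 97.9° with length 12.6, so U = (-1.7318, 12.480). The perpendicularity gives UH at right angles to TU, so UH runs at 7.9000°; with |UH| = 22.8, H = (20.852, 15.614). ∠UHQ = 76.6° gives HQ at -95.500° from the x-axis; with |HQ| = 23.9, Q = (18.561, -8.1758). ∠HQE = 135.3° gives QE at -140.20° from the x-axis; with |QE| = 25.2, E = (-0.79964, -24.307). ∠QEA = 144.2° gives EA at -176.00° from the x-axis; with |EA| = 12.9, A = (-13.668, -25.206). ∠EAV = 145.0° gives AV at 149.00° from the x-axis; with |AV| = 26.4, V = (-36.297, -11.609). Then |TV| = |V − T| = 38.109.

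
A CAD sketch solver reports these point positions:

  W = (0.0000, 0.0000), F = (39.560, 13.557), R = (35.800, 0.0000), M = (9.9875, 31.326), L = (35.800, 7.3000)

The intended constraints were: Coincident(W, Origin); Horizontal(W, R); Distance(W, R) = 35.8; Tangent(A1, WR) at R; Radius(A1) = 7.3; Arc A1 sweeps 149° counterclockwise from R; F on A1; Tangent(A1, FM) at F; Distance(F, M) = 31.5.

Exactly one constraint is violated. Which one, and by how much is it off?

Distance(F, M) = 31.5 — off by 3.00.

W = (0.00, 0.00) ✓; W.y = 0.00, R.y = 0.00 ✓; |WR| = 35.80 ✓; ∠(LR, RW) = 90.00° ✓; |LR| = 7.300 ✓; bearing(L→F) − bearing(L→R) = 149.0° ✓; |LF| = 7.300 ✓; ∠(LF, FM) = 90.00° ✓; |FM| = 34.50 ✗.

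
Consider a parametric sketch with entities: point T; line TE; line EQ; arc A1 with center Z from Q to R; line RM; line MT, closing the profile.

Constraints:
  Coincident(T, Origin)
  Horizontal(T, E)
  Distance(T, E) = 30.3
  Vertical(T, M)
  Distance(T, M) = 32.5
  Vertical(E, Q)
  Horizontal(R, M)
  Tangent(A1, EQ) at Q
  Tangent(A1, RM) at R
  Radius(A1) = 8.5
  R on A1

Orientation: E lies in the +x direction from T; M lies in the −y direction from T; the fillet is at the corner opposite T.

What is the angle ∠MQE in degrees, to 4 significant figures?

105.7°

T is at the origin; TE is horizontal with |TE| = 30.3 and E on the +x side, so E = (30.30, 0.000). T and M share the same x with |TM| = 32.5 and M on the −y side, so M = (0.000, -32.50). The virtual corner opposite T is at (30.30, -32.50). A1 meets EQ tangentially, so ZQ is at right angles to EQ and the tangent condition forces ZR to be normal to RM, with radius 8.5, so the center Z sits 8.5 in from both sides at Z = (21.80, -24.00). That places the tangent points at Q = (30.30, -24.00) on EQ and R = (21.80, -32.50) on RM. Then cos ∠MQE = QM·QE / (|QM||QE|), giving 105.7°.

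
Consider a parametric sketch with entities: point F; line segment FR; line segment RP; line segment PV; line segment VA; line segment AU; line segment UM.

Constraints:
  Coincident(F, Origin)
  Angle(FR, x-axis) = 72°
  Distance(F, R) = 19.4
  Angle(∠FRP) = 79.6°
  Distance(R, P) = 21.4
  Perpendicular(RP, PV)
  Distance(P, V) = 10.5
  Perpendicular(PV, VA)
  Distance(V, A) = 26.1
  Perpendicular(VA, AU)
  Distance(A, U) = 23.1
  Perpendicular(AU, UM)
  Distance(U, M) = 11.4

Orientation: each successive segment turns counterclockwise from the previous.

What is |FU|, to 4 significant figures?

32.73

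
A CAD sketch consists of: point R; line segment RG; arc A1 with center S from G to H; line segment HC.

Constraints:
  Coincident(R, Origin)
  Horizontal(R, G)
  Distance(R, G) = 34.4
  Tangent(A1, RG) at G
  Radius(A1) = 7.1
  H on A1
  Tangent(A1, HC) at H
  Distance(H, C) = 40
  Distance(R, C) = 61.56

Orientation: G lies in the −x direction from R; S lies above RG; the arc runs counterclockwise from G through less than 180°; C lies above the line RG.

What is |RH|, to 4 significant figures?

29.09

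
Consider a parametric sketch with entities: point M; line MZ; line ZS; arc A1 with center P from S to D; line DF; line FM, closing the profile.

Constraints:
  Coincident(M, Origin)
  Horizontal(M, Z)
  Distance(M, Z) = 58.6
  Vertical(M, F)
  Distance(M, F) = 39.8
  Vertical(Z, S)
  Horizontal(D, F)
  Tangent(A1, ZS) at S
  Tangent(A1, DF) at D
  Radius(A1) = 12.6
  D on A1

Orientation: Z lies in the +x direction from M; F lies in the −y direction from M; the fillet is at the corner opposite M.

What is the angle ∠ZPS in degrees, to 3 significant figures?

65.1°

M is at the origin; MZ is horizontal with |MZ| = 58.6 and Z on the +x side, so Z = (58.6, 0.00). M and F share the same x with |MF| = 39.8 and F on the −y side, so F = (0.00, -39.8). The virtual corner opposite M is at (58.6, -39.8). The tangent condition forces PS to be normal to ZS and A1 meets DF tangentially, so PD is at right angles to DF, with radius 12.6, so the center P sits 12.6 in from both sides at P = (46.0, -27.2). That places the tangent points at S = (58.6, -27.2) on ZS and D = (46.0, -39.8) on DF. Then cos ∠ZPS = PZ·PS / (|PZ||PS|), giving 65.1°.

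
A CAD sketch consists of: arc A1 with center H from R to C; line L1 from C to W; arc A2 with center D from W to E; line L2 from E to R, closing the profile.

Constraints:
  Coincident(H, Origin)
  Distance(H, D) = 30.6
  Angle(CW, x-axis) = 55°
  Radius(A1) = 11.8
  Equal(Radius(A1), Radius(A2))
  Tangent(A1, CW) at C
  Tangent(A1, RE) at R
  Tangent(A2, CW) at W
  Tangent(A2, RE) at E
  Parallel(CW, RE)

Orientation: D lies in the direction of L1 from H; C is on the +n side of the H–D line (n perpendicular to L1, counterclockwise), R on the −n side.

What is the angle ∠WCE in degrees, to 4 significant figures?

37.64°

The slot axis is L1's direction at 55.0°, so u = (cos 55.0°, sin 55.0°) = (0.5736, 0.8192) and n = (−sin 55.0°, cos 55.0°) = (-0.8192, 0.5736). H is at the origin and D lies 30.6 along u from H, so D = 30.6·u = (17.55, 25.07). Tangency of A1 to both parallel lines with radius 11.8 puts C and R at H ± 11.8·n: C = (-9.666, 6.768), R = (9.666, -6.768). Equal radii place W and E the same way about D: W = D + 11.8·n = (7.885, 31.83), E = D − 11.8·n = (27.22, 18.30). Then cos ∠WCE = CW·CE / (|CW||CE|), giving 37.64°.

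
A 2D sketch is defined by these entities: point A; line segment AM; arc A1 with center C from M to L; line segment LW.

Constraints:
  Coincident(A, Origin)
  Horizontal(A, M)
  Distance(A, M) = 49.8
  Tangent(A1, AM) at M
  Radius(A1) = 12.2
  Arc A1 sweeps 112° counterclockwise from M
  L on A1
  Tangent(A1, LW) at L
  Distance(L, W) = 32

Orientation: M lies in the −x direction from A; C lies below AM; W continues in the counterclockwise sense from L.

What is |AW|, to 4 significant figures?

67.60

On A1, M sits at bearing 90° from C; a 112° counterclockwise sweep puts L at bearing 202°, so L = C + 12.2·(cos 202°, sin 202°) = (-61.11, -16.77). The tangent condition forces CL to be normal to LW, so LW runs along (−sin 202°, cos 202°); with |LW| = 32.0, W = (-49.12, -46.44). Then |AW| = |W − A| = 67.60.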